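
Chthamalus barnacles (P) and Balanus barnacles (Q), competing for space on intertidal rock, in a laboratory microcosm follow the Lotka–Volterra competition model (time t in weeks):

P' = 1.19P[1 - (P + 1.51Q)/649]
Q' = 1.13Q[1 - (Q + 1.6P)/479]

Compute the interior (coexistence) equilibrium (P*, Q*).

P* ≈ 52.5, Q* ≈ 395

Setting both brackets to zero gives the nullclines P + 1.51Q = 649 and 1.6P + Q = 479.
Substituting Q = 479 - 1.6P into the first: P(1 - 1.51·1.6) = 649 - 1.51·479.
So P* = -74.3/-1.42 = 52.5, and then Q* = 479 - 1.6·52.5 = 395.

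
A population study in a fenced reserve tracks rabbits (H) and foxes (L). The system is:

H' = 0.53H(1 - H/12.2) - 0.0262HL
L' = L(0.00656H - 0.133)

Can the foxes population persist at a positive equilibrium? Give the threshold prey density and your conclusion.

Threshold H = 20.3; K < 20.3, so no, the predator goes extinct.

The predator equation gives dL/dt > 0 only when H > 0.133/0.00656 = 20.3.
Without the predator, H → K = 12.2. Since 12.2 < 20.3, the predator cannot invade.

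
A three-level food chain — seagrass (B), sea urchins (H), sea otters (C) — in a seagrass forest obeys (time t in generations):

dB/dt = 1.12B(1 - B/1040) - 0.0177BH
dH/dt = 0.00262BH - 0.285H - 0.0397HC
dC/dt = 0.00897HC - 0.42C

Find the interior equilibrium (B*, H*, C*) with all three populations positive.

From dC/dt = 0: 0.00897H* = 0.42, so H* = 46.8.
From dB/dt = 0: 1.12(1 - B*/1040) = 0.0177·46.8, giving B* = 1040·(1 - 0.74) = 270.
From dH/dt = 0: 0.00262·270 - 0.285 = 0.0397C*, so C* = 0.424/0.0397 = 10.7.

B* ≈ 270, H* ≈ 46.8, C* ≈ 10.7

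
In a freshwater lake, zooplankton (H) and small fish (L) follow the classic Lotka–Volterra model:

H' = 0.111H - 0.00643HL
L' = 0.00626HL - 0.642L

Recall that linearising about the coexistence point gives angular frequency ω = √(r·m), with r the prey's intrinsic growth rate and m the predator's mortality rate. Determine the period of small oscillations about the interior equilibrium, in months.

T ≈ 23.5 months

Here r = 0.111 and m = 0.642, so r·m = 0.0713.
ω = √0.0713 = 0.267 per month, hence T = 2π/ω ≈ 23.5 months.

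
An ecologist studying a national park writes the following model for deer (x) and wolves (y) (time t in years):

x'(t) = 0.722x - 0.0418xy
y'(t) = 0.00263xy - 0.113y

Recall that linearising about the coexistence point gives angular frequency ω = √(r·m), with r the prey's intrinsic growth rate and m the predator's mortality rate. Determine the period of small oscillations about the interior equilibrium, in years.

Here r = 0.722 and m = 0.113, so r·m = 0.0816.
ω = √0.0816 = 0.286 per year, hence T = 2π/ω ≈ 22 years.

T ≈ 22 years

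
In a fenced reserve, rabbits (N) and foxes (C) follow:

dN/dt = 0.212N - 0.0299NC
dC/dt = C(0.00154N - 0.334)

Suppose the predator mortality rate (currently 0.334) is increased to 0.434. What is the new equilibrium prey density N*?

At the interior fixed point, setting dC/dt = 0 with C > 0 fixes N* = (predator death rate)/(NC coefficient) — independent of the other coefficients.
With the change, N* = 0.434/0.00154 = 282; it rises from 217.

N* ≈ 282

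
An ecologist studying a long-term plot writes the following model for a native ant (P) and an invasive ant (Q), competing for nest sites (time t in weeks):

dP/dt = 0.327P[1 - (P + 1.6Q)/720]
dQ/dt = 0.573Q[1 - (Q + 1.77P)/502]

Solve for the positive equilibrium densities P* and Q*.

Setting both brackets to zero gives the nullclines P + 1.6Q = 720 and 1.77P + Q = 502.
Substituting Q = 502 - 1.77P into the first: P(1 - 1.6·1.77) = 720 - 1.6·502.
So P* = -83.2/-1.83 = 45.4, and then Q* = 502 - 1.77·45.4 = 422.

P* ≈ 45.4, Q* ≈ 422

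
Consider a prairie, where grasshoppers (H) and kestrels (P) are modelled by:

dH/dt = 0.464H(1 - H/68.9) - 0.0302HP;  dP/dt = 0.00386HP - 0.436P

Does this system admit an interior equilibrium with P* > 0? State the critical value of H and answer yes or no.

Threshold H = 113; K < 113, so no, the predator goes extinct.

The predator equation gives dP/dt > 0 only when H > 0.436/0.00386 = 113.
Without the predator, H → K = 68.9. Since 68.9 < 113, the predator cannot invade.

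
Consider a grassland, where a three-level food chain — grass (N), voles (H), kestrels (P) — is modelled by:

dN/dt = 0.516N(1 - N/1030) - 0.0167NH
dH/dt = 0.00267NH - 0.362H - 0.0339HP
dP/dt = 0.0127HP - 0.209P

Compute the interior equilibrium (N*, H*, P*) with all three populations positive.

N* ≈ 481, H* ≈ 16.5, P* ≈ 27.2

From dP/dt = 0: 0.0127H* = 0.209, so H* = 16.5.
From dN/dt = 0: 0.516(1 - N*/1030) = 0.0167·16.5, giving N* = 1030·(1 - 0.533) = 481.
From dH/dt = 0: 0.00267·481 - 0.362 = 0.0339P*, so P* = 0.923/0.0339 = 27.2.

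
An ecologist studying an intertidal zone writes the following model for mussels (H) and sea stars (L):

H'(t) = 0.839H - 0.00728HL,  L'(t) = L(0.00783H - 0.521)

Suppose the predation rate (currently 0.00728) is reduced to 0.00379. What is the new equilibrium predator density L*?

L* ≈ 221

At the interior fixed point, setting dH/dt = 0 with H > 0 fixes L* = (prey growth rate)/(HL coefficient) — independent of the other coefficients.
With the change, L* = 0.839/0.00379 = 221; it rises from 115.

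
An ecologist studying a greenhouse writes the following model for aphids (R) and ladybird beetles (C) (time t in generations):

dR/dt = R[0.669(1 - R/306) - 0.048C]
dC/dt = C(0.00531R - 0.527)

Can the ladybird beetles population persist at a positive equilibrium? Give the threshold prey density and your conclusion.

The predator equation gives dC/dt > 0 only when R > 0.527/0.00531 = 99.2.
Without the predator, R → K = 306. Since 306 > 99.2, the predator can invade and persist.

Threshold R = 99.2; K > 99.2, so yes, the predator persists.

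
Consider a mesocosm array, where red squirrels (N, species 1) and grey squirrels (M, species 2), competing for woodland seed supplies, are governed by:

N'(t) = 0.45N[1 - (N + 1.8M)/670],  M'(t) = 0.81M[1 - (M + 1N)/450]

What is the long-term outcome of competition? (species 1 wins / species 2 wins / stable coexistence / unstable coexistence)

Compare the nullcline intercepts: K1/α12 = 670/1.8 = 372 < K2 = 450; K2/α21 = 450/1 = 450 < K1 = 670.
Since both are reversed, neither can invade when rare; the interior point is a saddle.

unstable coexistence (outcome depends on initial conditions)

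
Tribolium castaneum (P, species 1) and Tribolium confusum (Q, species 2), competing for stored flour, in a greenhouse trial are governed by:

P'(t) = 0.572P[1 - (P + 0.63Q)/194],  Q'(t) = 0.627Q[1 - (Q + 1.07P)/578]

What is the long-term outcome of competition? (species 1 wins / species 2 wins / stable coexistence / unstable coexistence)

species 2 excludes species 1

Compare the nullcline intercepts: K1/α12 = 194/0.63 = 308 < K2 = 578; K2/α21 = 578/1.07 = 540 > K1 = 194.
Since the inequalities point opposite ways, species 2 can invade but species 1 cannot.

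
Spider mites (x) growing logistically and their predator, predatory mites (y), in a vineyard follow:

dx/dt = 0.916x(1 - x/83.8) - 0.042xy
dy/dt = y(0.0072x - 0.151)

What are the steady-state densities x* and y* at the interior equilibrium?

x* ≈ 21, y* ≈ 16.4

From dy/dt = 0 with y > 0: 0.0072x* = 0.151, so x* = 21.
Substitute into dx/dt = 0: 0.916(1 - 21/83.8) = 0.042y*.
The bracket is 0.75, giving y* = 0.687/0.042 = 16.4.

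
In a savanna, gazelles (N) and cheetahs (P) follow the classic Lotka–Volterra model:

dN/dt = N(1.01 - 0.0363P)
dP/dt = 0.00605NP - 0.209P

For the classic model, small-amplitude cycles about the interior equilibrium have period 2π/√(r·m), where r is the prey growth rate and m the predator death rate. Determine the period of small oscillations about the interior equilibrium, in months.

Here r = 1.01 and m = 0.209, so r·m = 0.211.
ω = √0.211 = 0.459 per month, hence T = 2π/ω ≈ 13.7 months.

T ≈ 13.7 months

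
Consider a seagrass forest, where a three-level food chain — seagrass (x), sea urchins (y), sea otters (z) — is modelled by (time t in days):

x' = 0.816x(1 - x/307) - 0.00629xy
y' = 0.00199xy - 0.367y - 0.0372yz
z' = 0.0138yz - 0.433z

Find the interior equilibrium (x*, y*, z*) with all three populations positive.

x* ≈ 233, y* ≈ 31.4, z* ≈ 2.59

From dz/dt = 0: 0.0138y* = 0.433, so y* = 31.4.
From dx/dt = 0: 0.816(1 - x*/307) = 0.00629·31.4, giving x* = 307·(1 - 0.242) = 233.
From dy/dt = 0: 0.00199·233 - 0.367 = 0.0372z*, so z* = 0.0962/0.0372 = 2.59.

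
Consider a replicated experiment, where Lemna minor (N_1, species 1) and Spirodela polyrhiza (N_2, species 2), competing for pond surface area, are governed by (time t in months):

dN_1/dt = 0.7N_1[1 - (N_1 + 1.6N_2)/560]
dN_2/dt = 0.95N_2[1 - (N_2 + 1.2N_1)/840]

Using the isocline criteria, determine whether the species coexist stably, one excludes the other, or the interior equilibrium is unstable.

Compare the nullcline intercepts: K1/α12 = 560/1.6 = 350 < K2 = 840; K2/α21 = 840/1.2 = 700 > K1 = 560.
Since the inequalities point opposite ways, species 2 can invade but species 1 cannot.

species 2 excludes species 1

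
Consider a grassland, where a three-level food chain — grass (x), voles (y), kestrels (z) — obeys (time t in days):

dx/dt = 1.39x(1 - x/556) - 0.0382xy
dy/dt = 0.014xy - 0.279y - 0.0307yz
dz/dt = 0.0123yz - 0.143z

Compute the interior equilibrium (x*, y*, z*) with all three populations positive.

x* ≈ 378, y* ≈ 11.6, z* ≈ 163

From dz/dt = 0: 0.0123y* = 0.143, so y* = 11.6.
From dx/dt = 0: 1.39(1 - x*/556) = 0.0382·11.6, giving x* = 556·(1 - 0.32) = 378.
From dy/dt = 0: 0.014·378 - 0.279 = 0.0307z*, so z* = 5.02/0.0307 = 163.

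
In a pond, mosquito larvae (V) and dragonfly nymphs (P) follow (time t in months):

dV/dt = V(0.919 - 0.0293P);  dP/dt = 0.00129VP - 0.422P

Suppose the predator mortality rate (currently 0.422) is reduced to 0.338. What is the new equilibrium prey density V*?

At the interior fixed point, setting dP/dt = 0 with P > 0 fixes V* = (predator death rate)/(VP coefficient) — independent of the other coefficients.
With the change, V* = 0.338/0.00129 = 262; it falls from 327.

V* ≈ 262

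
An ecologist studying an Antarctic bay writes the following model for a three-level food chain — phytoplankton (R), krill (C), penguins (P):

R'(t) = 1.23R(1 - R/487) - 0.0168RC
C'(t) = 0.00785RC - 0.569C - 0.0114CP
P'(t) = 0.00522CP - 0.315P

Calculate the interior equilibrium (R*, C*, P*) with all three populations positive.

From dP/dt = 0: 0.00522C* = 0.315, so C* = 60.3.
From dR/dt = 0: 1.23(1 - R*/487) = 0.0168·60.3, giving R* = 487·(1 - 0.824) = 85.6.
From dC/dt = 0: 0.00785·85.6 - 0.569 = 0.0114P*, so P* = 0.103/0.0114 = 9.03.

R* ≈ 85.6, C* ≈ 60.3, P* ≈ 9.03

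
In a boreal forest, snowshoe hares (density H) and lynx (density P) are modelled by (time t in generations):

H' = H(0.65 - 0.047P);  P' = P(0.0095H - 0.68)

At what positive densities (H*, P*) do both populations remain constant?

H* ≈ 71.6, P* ≈ 13.8

Set dP/dt = 0 with P > 0: 0.0095H - 0.68 = 0, so H* = 0.68/0.0095 = 71.6.
Set dH/dt = 0 with H > 0: 0.65 - 0.047P = 0, so P* = 0.65/0.047 = 13.8.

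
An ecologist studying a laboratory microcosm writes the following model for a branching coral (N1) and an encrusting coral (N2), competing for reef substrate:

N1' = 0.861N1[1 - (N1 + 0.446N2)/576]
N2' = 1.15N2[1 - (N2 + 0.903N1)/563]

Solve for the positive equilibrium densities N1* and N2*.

Setting both brackets to zero gives the nullclines N1 + 0.446N2 = 576 and 0.903N1 + N2 = 563.
Substituting N2 = 563 - 0.903N1 into the first: N1(1 - 0.446·0.903) = 576 - 0.446·563.
So N1* = 325/0.597 = 544, and then N2* = 563 - 0.903·544 = 71.8.

N1* ≈ 544, N2* ≈ 71.8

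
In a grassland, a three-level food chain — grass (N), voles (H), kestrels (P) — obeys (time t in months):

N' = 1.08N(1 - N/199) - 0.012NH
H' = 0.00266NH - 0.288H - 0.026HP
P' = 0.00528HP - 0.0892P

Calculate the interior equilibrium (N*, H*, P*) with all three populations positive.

From dP/dt = 0: 0.00528H* = 0.0892, so H* = 16.9.
From dN/dt = 0: 1.08(1 - N*/199) = 0.012·16.9, giving N* = 199·(1 - 0.188) = 162.
From dH/dt = 0: 0.00266·162 - 0.288 = 0.026P*, so P* = 0.142/0.026 = 5.46.

N* ≈ 162, H* ≈ 16.9, P* ≈ 5.46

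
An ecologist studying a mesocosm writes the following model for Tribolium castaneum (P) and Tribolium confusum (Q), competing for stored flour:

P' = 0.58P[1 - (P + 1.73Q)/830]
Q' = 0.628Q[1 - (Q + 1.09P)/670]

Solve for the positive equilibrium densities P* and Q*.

Setting both brackets to zero gives the nullclines P + 1.73Q = 830 and 1.09P + Q = 670.
Substituting Q = 670 - 1.09P into the first: P(1 - 1.73·1.09) = 830 - 1.73·670.
So P* = -329/-0.886 = 372, and then Q* = 670 - 1.09·372 = 265.

P* ≈ 372, Q* ≈ 265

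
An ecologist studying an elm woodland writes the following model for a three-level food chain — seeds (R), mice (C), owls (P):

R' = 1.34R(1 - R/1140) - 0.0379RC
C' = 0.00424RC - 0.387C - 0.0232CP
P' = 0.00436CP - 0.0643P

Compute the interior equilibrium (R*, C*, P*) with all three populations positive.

R* ≈ 664, C* ≈ 14.7, P* ≈ 105

From dP/dt = 0: 0.00436C* = 0.0643, so C* = 14.7.
From dR/dt = 0: 1.34(1 - R*/1140) = 0.0379·14.7, giving R* = 1140·(1 - 0.417) = 664.
From dC/dt = 0: 0.00424·664 - 0.387 = 0.0232P*, so P* = 2.43/0.0232 = 105.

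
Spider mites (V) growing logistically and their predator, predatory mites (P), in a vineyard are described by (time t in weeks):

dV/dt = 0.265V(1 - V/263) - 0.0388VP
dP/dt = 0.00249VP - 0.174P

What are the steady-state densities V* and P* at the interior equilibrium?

V* ≈ 69.9, P* ≈ 5.02

From dP/dt = 0 with P > 0: 0.00249V* = 0.174, so V* = 69.9.
Substitute into dV/dt = 0: 0.265(1 - 69.9/263) = 0.0388P*.
The bracket is 0.734, giving P* = 0.195/0.0388 = 5.02.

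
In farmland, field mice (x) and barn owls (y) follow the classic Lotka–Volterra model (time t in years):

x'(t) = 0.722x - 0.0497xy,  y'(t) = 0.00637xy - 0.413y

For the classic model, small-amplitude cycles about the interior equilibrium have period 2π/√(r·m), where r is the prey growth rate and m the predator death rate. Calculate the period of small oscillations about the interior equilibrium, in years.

T ≈ 11.5 years

Here r = 0.722 and m = 0.413, so r·m = 0.298.
ω = √0.298 = 0.546 per year, hence T = 2π/ω ≈ 11.5 years.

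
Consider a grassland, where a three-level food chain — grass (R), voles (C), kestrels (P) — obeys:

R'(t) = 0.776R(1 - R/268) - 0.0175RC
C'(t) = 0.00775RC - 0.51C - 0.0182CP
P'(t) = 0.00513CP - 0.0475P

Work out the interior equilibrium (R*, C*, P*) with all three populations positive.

From dP/dt = 0: 0.00513C* = 0.0475, so C* = 9.26.
From dR/dt = 0: 0.776(1 - R*/268) = 0.0175·9.26, giving R* = 268·(1 - 0.209) = 212.
From dC/dt = 0: 0.00775·212 - 0.51 = 0.0182P*, so P* = 1.13/0.0182 = 62.3.

R* ≈ 212, C* ≈ 9.26, P* ≈ 62.3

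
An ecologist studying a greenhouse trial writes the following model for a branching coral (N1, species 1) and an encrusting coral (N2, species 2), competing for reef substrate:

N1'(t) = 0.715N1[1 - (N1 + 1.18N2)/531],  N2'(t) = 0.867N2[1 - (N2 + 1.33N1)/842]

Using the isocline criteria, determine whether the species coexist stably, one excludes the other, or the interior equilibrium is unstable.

species 2 excludes species 1

Compare the nullcline intercepts: K1/α12 = 531/1.18 = 450 < K2 = 842; K2/α21 = 842/1.33 = 633 > K1 = 531.
Since the inequalities point opposite ways, species 2 can invade but species 1 cannot.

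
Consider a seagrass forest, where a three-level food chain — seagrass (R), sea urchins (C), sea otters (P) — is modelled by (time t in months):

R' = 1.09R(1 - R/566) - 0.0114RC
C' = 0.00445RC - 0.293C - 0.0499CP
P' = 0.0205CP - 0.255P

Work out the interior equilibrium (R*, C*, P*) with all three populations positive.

R* ≈ 492, C* ≈ 12.4, P* ≈ 38

From dP/dt = 0: 0.0205C* = 0.255, so C* = 12.4.
From dR/dt = 0: 1.09(1 - R*/566) = 0.0114·12.4, giving R* = 566·(1 - 0.13) = 492.
From dC/dt = 0: 0.00445·492 - 0.293 = 0.0499P*, so P* = 1.9/0.0499 = 38.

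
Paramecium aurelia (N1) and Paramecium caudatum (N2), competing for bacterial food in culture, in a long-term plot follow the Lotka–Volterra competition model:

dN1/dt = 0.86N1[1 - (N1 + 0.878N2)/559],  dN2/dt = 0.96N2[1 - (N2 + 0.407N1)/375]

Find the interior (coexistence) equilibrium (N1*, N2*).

Setting both brackets to zero gives the nullclines N1 + 0.878N2 = 559 and 0.407N1 + N2 = 375.
Substituting N2 = 375 - 0.407N1 into the first: N1(1 - 0.878·0.407) = 559 - 0.878·375.
So N1* = 230/0.643 = 358, and then N2* = 375 - 0.407·358 = 229.

N1* ≈ 358, N2* ≈ 229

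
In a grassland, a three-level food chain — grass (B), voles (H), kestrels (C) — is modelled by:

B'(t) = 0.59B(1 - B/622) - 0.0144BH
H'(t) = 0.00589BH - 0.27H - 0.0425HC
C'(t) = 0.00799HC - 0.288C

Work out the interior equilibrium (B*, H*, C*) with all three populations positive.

B* ≈ 74.8, H* ≈ 36, C* ≈ 4.01

From dC/dt = 0: 0.00799H* = 0.288, so H* = 36.
From dB/dt = 0: 0.59(1 - B*/622) = 0.0144·36, giving B* = 622·(1 - 0.88) = 74.8.
From dH/dt = 0: 0.00589·74.8 - 0.27 = 0.0425C*, so C* = 0.171/0.0425 = 4.01.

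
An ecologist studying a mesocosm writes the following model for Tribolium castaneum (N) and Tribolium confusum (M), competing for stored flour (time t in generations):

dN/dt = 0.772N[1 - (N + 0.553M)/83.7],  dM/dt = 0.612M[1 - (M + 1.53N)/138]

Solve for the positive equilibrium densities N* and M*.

Setting both brackets to zero gives the nullclines N + 0.553M = 83.7 and 1.53N + M = 138.
Substituting M = 138 - 1.53N into the first: N(1 - 0.553·1.53) = 83.7 - 0.553·138.
So N* = 7.39/0.154 = 48, and then M* = 138 - 1.53·48 = 64.6.

N* ≈ 48, M* ≈ 64.6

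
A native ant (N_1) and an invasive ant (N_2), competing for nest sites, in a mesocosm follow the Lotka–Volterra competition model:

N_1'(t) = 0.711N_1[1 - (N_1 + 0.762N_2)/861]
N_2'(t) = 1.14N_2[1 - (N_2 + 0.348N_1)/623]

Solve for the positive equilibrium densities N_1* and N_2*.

Setting both brackets to zero gives the nullclines N_1 + 0.762N_2 = 861 and 0.348N_1 + N_2 = 623.
Substituting N_2 = 623 - 0.348N_1 into the first: N_1(1 - 0.762·0.348) = 861 - 0.762·623.
So N_1* = 386/0.735 = 526, and then N_2* = 623 - 0.348·526 = 440.

N_1* ≈ 526, N_2* ≈ 440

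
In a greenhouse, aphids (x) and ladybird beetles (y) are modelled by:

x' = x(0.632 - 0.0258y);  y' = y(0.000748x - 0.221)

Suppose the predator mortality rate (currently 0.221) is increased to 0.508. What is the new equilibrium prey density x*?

At the interior fixed point, setting dy/dt = 0 with y > 0 fixes x* = (predator death rate)/(xy coefficient) — independent of the other coefficients.
With the change, x* = 0.508/0.000748 = 679; it rises from 295.

x* ≈ 679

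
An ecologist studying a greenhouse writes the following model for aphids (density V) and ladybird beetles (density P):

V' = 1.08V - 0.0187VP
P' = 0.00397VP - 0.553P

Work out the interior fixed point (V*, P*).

Set dP/dt = 0 with P > 0: 0.00397V - 0.553 = 0, so V* = 0.553/0.00397 = 139.
Set dV/dt = 0 with V > 0: 1.08 - 0.0187P = 0, so P* = 1.08/0.0187 = 57.8.

V* ≈ 139, P* ≈ 57.8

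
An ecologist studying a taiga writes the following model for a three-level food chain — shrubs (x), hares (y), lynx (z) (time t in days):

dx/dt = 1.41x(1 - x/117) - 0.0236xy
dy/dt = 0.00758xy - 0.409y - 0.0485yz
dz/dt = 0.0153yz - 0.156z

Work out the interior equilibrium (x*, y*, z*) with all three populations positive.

x* ≈ 97, y* ≈ 10.2, z* ≈ 6.73

From dz/dt = 0: 0.0153y* = 0.156, so y* = 10.2.
From dx/dt = 0: 1.41(1 - x*/117) = 0.0236·10.2, giving x* = 117·(1 - 0.171) = 97.
From dy/dt = 0: 0.00758·97 - 0.409 = 0.0485z*, so z* = 0.327/0.0485 = 6.73.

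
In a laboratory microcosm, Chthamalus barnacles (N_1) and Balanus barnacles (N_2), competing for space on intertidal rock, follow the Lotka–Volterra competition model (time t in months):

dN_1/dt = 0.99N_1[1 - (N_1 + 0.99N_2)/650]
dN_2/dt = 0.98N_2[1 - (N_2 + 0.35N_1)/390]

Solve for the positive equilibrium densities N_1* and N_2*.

Setting both brackets to zero gives the nullclines N_1 + 0.99N_2 = 650 and 0.35N_1 + N_2 = 390.
Substituting N_2 = 390 - 0.35N_1 into the first: N_1(1 - 0.99·0.35) = 650 - 0.99·390.
So N_1* = 264/0.653 = 404, and then N_2* = 390 - 0.35·404 = 249.

N_1* ≈ 404, N_2* ≈ 249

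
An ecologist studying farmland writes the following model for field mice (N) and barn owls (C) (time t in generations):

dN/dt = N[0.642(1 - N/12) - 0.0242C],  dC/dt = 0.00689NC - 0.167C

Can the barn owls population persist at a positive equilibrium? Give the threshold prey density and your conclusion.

The predator equation gives dC/dt > 0 only when N > 0.167/0.00689 = 24.2.
Without the predator, N → K = 12. Since 12 < 24.2, the predator cannot invade.

Threshold N = 24.2; K < 24.2, so no, the predator goes extinct.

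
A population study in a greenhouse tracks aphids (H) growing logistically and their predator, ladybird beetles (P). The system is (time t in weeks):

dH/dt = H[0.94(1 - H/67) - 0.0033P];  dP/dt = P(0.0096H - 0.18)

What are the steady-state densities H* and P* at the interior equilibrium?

H* ≈ 18.8, P* ≈ 205

From dP/dt = 0 with P > 0: 0.0096H* = 0.18, so H* = 18.8.
Substitute into dH/dt = 0: 0.94(1 - 18.8/67) = 0.0033P*.
The bracket is 0.72, giving P* = 0.677/0.0033 = 205.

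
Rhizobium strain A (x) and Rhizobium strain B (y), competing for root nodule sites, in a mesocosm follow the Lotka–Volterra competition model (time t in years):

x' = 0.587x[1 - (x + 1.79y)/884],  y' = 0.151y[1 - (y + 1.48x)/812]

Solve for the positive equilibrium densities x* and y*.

x* ≈ 345, y* ≈ 301

Setting both brackets to zero gives the nullclines x + 1.79y = 884 and 1.48x + y = 812.
Substituting y = 812 - 1.48x into the first: x(1 - 1.79·1.48) = 884 - 1.79·812.
So x* = -569/-1.65 = 345, and then y* = 812 - 1.48·345 = 301.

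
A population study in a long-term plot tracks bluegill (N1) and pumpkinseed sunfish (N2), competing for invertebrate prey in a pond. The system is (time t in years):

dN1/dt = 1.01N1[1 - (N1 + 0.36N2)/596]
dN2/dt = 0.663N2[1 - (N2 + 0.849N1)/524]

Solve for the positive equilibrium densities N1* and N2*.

Setting both brackets to zero gives the nullclines N1 + 0.36N2 = 596 and 0.849N1 + N2 = 524.
Substituting N2 = 524 - 0.849N1 into the first: N1(1 - 0.36·0.849) = 596 - 0.36·524.
So N1* = 407/0.694 = 587, and then N2* = 524 - 0.849·587 = 25.9.

N1* ≈ 587, N2* ≈ 25.9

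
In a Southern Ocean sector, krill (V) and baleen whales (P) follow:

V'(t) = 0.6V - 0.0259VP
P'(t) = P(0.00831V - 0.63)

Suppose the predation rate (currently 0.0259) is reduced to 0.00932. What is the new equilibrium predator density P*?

At the interior fixed point, setting dV/dt = 0 with V > 0 fixes P* = (prey growth rate)/(VP coefficient) — independent of the other coefficients.
With the change, P* = 0.6/0.00932 = 64.4; it rises from 23.2.

P* ≈ 64.4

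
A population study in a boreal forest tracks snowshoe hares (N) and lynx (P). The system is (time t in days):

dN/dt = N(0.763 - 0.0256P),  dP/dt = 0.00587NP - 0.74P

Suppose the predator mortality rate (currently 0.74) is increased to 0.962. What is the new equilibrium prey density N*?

N* ≈ 164

At the interior fixed point, setting dP/dt = 0 with P > 0 fixes N* = (predator death rate)/(NP coefficient) — independent of the other coefficients.
With the change, N* = 0.962/0.00587 = 164; it rises from 126.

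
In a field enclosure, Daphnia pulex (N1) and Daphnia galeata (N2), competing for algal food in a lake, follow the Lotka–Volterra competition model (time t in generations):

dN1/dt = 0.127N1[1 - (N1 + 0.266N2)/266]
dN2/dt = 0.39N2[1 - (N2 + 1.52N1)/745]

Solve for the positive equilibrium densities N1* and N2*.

Setting both brackets to zero gives the nullclines N1 + 0.266N2 = 266 and 1.52N1 + N2 = 745.
Substituting N2 = 745 - 1.52N1 into the first: N1(1 - 0.266·1.52) = 266 - 0.266·745.
So N1* = 67.8/0.596 = 114, and then N2* = 745 - 1.52·114 = 572.

N1* ≈ 114, N2* ≈ 572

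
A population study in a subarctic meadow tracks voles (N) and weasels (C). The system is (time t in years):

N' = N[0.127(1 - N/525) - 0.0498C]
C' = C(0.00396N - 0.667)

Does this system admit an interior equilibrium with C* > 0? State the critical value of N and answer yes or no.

The predator equation gives dC/dt > 0 only when N > 0.667/0.00396 = 168.
Without the predator, N → K = 525. Since 525 > 168, the predator can invade and persist.

Threshold N = 168; K > 168, so yes, the predator persists.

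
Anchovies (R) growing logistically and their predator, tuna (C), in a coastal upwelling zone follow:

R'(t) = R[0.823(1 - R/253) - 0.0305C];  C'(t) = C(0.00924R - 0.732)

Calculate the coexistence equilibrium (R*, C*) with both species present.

R* ≈ 79.2, C* ≈ 18.5

From dC/dt = 0 with C > 0: 0.00924R* = 0.732, so R* = 79.2.
Substitute into dR/dt = 0: 0.823(1 - 79.2/253) = 0.0305C*.
The bracket is 0.687, giving C* = 0.565/0.0305 = 18.5.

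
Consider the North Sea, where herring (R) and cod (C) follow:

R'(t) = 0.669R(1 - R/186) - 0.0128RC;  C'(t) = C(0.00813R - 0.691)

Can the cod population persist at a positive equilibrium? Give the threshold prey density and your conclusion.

Threshold R = 85; K > 85, so yes, the predator persists.

The predator equation gives dC/dt > 0 only when R > 0.691/0.00813 = 85.
Without the predator, R → K = 186. Since 186 > 85, the predator can invade and persist.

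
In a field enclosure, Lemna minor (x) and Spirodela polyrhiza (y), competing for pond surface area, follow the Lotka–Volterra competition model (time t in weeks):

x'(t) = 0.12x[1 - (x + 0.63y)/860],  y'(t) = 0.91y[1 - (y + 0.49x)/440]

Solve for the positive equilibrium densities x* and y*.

x* ≈ 843, y* ≈ 26.9

Setting both brackets to zero gives the nullclines x + 0.63y = 860 and 0.49x + y = 440.
Substituting y = 440 - 0.49x into the first: x(1 - 0.63·0.49) = 860 - 0.63·440.
So x* = 583/0.691 = 843, and then y* = 440 - 0.49·843 = 26.9.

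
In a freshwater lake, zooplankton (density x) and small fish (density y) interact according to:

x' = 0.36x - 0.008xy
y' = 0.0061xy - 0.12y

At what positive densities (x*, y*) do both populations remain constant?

Set dy/dt = 0 with y > 0: 0.0061x - 0.12 = 0, so x* = 0.12/0.0061 = 19.7.
Set dx/dt = 0 with x > 0: 0.36 - 0.008y = 0, so y* = 0.36/0.008 = 45.

x* ≈ 19.7, y* ≈ 45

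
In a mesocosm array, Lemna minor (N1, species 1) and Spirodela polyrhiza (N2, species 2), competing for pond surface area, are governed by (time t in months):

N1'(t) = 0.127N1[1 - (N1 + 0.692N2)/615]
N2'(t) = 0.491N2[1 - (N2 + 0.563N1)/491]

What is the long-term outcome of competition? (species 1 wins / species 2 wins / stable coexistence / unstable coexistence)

Compare the nullcline intercepts: K1/α12 = 615/0.692 = 889 > K2 = 491; K2/α21 = 491/0.563 = 872 > K1 = 615.
Since both inequalities hold, each species can invade when rare, so the interior equilibrium is stable.

stable coexistence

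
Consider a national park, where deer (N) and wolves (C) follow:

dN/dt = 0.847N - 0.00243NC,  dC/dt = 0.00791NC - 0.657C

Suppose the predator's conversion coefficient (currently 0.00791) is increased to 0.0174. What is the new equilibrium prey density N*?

N* ≈ 37.8

At the interior fixed point, setting dC/dt = 0 with C > 0 fixes N* = (predator death rate)/(NC coefficient) — independent of the other coefficients.
With the change, N* = 0.657/0.0174 = 37.8; it falls from 83.1.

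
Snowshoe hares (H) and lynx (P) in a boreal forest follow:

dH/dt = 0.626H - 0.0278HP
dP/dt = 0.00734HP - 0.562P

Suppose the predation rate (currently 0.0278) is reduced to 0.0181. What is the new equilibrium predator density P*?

At the interior fixed point, setting dH/dt = 0 with H > 0 fixes P* = (prey growth rate)/(HP coefficient) — independent of the other coefficients.
With the change, P* = 0.626/0.0181 = 34.6; it rises from 22.5.

P* ≈ 34.6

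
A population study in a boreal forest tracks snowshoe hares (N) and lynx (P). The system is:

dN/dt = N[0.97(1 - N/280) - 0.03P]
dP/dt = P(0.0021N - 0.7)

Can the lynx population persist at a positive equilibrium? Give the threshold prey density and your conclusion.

The predator equation gives dP/dt > 0 only when N > 0.7/0.0021 = 333.
Without the predator, N → K = 280. Since 280 < 333, the predator cannot invade.

Threshold N = 333; K < 333, so no, the predator goes extinct.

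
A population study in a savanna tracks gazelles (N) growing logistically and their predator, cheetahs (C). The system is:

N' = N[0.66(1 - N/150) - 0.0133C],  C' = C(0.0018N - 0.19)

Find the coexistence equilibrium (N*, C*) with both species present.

From dC/dt = 0 with C > 0: 0.0018N* = 0.19, so N* = 106.
Substitute into dN/dt = 0: 0.66(1 - 106/150) = 0.0133C*.
The bracket is 0.296, giving C* = 0.196/0.0133 = 14.7.

N* ≈ 106, C* ≈ 14.7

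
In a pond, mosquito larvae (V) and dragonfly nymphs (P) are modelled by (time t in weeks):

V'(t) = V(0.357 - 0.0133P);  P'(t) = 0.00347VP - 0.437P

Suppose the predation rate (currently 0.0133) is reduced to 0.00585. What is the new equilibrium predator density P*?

At the interior fixed point, setting dV/dt = 0 with V > 0 fixes P* = (prey growth rate)/(VP coefficient) — independent of the other coefficients.
With the change, P* = 0.357/0.00585 = 61; it rises from 26.8.

P* ≈ 61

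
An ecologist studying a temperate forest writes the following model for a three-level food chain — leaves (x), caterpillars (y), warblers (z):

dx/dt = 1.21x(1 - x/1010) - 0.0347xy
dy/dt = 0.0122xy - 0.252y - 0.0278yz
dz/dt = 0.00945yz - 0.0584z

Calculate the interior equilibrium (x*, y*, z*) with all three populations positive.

From dz/dt = 0: 0.00945y* = 0.0584, so y* = 6.18.
From dx/dt = 0: 1.21(1 - x*/1010) = 0.0347·6.18, giving x* = 1010·(1 - 0.177) = 831.
From dy/dt = 0: 0.0122·831 - 0.252 = 0.0278z*, so z* = 9.89/0.0278 = 356.

x* ≈ 831, y* ≈ 6.18, z* ≈ 356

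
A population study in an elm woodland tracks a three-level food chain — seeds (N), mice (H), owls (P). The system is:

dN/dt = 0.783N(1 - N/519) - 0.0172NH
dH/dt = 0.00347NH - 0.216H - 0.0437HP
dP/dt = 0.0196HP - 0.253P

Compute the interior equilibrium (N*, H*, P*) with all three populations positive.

From dP/dt = 0: 0.0196H* = 0.253, so H* = 12.9.
From dN/dt = 0: 0.783(1 - N*/519) = 0.0172·12.9, giving N* = 519·(1 - 0.284) = 372.
From dH/dt = 0: 0.00347·372 - 0.216 = 0.0437P*, so P* = 1.07/0.0437 = 24.6.

N* ≈ 372, H* ≈ 12.9, P* ≈ 24.6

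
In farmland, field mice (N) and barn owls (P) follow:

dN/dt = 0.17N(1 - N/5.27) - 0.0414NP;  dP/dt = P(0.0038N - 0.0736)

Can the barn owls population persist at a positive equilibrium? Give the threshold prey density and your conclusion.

The predator equation gives dP/dt > 0 only when N > 0.0736/0.0038 = 19.4.
Without the predator, N → K = 5.27. Since 5.27 < 19.4, the predator cannot invade.

Threshold N = 19.4; K < 19.4, so no, the predator goes extinct.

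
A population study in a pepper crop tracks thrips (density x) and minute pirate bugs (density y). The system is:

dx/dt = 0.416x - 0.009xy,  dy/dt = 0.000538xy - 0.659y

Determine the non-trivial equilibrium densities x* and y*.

x* ≈ 1220, y* ≈ 46.2

Set dy/dt = 0 with y > 0: 0.000538x - 0.659 = 0, so x* = 0.659/0.000538 = 1220.
Set dx/dt = 0 with x > 0: 0.416 - 0.009y = 0, so y* = 0.416/0.009 = 46.2.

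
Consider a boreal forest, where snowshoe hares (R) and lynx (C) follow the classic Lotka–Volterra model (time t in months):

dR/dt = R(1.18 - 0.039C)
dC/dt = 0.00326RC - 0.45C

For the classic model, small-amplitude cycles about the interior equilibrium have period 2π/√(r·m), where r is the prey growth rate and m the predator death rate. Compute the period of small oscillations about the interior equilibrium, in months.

T ≈ 8.62 months

Here r = 1.18 and m = 0.45, so r·m = 0.531.
ω = √0.531 = 0.729 per month, hence T = 2π/ω ≈ 8.62 months.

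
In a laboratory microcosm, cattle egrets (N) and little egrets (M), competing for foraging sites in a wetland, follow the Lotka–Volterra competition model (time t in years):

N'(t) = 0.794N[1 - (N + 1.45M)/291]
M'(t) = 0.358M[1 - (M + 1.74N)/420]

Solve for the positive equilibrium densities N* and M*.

Setting both brackets to zero gives the nullclines N + 1.45M = 291 and 1.74N + M = 420.
Substituting M = 420 - 1.74N into the first: N(1 - 1.45·1.74) = 291 - 1.45·420.
So N* = -318/-1.52 = 209, and then M* = 420 - 1.74·209 = 56.7.

N* ≈ 209, M* ≈ 56.7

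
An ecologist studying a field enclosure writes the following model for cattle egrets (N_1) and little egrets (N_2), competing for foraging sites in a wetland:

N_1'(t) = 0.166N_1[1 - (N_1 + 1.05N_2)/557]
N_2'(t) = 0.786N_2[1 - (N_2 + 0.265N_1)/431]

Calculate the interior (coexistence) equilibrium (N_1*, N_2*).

N_1* ≈ 145, N_2* ≈ 393

Setting both brackets to zero gives the nullclines N_1 + 1.05N_2 = 557 and 0.265N_1 + N_2 = 431.
Substituting N_2 = 431 - 0.265N_1 into the first: N_1(1 - 1.05·0.265) = 557 - 1.05·431.
So N_1* = 104/0.722 = 145, and then N_2* = 431 - 0.265·145 = 393.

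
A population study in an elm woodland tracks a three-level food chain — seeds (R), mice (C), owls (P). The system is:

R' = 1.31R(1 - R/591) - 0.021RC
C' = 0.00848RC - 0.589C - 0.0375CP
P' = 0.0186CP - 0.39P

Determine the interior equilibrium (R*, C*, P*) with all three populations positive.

R* ≈ 392, C* ≈ 21, P* ≈ 73

From dP/dt = 0: 0.0186C* = 0.39, so C* = 21.
From dR/dt = 0: 1.31(1 - R*/591) = 0.021·21, giving R* = 591·(1 - 0.336) = 392.
From dC/dt = 0: 0.00848·392 - 0.589 = 0.0375P*, so P* = 2.74/0.0375 = 73.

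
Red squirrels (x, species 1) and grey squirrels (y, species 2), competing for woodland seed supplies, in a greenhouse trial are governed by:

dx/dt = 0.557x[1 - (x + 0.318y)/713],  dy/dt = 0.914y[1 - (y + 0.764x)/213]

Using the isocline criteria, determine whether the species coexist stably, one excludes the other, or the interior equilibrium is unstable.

Compare the nullcline intercepts: K1/α12 = 713/0.318 = 2240 > K2 = 213; K2/α21 = 213/0.764 = 279 < K1 = 713.
Since the inequalities point opposite ways, species 1 can invade but species 2 cannot.

species 1 excludes species 2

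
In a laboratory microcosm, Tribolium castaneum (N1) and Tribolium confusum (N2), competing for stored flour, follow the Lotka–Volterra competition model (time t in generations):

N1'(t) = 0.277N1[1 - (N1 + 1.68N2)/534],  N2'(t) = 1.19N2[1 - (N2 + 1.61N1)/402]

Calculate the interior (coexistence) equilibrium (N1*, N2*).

Setting both brackets to zero gives the nullclines N1 + 1.68N2 = 534 and 1.61N1 + N2 = 402.
Substituting N2 = 402 - 1.61N1 into the first: N1(1 - 1.68·1.61) = 534 - 1.68·402.
So N1* = -141/-1.7 = 82.9, and then N2* = 402 - 1.61·82.9 = 269.

N1* ≈ 82.9, N2* ≈ 269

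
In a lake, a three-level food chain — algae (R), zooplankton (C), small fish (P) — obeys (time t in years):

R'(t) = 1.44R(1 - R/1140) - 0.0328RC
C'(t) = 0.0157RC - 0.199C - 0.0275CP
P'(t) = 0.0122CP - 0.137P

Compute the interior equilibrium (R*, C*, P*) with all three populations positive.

From dP/dt = 0: 0.0122C* = 0.137, so C* = 11.2.
From dR/dt = 0: 1.44(1 - R*/1140) = 0.0328·11.2, giving R* = 1140·(1 - 0.256) = 848.
From dC/dt = 0: 0.0157·848 - 0.199 = 0.0275P*, so P* = 13.1/0.0275 = 477.

R* ≈ 848, C* ≈ 11.2, P* ≈ 477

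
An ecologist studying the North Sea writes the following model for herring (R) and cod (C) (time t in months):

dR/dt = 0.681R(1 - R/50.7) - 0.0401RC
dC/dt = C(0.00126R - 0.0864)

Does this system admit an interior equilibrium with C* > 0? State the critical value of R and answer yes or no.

Threshold R = 68.6; K < 68.6, so no, the predator goes extinct.

The predator equation gives dC/dt > 0 only when R > 0.0864/0.00126 = 68.6.
Without the predator, R → K = 50.7. Since 50.7 < 68.6, the predator cannot invade.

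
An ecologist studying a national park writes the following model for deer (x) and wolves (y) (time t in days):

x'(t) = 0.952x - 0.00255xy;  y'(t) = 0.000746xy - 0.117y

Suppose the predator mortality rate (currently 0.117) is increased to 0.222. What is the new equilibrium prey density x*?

At the interior fixed point, setting dy/dt = 0 with y > 0 fixes x* = (predator death rate)/(xy coefficient) — independent of the other coefficients.
With the change, x* = 0.222/0.000746 = 298; it rises from 157.

x* ≈ 298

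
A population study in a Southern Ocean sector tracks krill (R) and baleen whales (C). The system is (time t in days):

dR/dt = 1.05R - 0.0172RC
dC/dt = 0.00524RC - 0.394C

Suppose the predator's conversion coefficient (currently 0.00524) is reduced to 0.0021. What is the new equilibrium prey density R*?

R* ≈ 188

At the interior fixed point, setting dC/dt = 0 with C > 0 fixes R* = (predator death rate)/(RC coefficient) — independent of the other coefficients.
With the change, R* = 0.394/0.0021 = 188; it rises from 75.2.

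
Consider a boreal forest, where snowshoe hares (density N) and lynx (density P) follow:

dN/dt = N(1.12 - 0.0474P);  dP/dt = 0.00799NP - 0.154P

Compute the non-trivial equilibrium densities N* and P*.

Set dP/dt = 0 with P > 0: 0.00799N - 0.154 = 0, so N* = 0.154/0.00799 = 19.3.
Set dN/dt = 0 with N > 0: 1.12 - 0.0474P = 0, so P* = 1.12/0.0474 = 23.6.

N* ≈ 19.3, P* ≈ 23.6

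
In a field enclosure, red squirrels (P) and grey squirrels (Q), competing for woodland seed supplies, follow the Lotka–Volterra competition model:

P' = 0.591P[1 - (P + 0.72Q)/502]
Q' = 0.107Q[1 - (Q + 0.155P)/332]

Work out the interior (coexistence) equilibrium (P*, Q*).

Setting both brackets to zero gives the nullclines P + 0.72Q = 502 and 0.155P + Q = 332.
Substituting Q = 332 - 0.155P into the first: P(1 - 0.72·0.155) = 502 - 0.72·332.
So P* = 263/0.888 = 296, and then Q* = 332 - 0.155·296 = 286.

P* ≈ 296, Q* ≈ 286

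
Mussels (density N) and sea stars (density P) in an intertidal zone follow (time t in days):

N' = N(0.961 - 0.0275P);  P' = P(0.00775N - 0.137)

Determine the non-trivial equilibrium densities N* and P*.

N* ≈ 17.7, P* ≈ 34.9

Set dP/dt = 0 with P > 0: 0.00775N - 0.137 = 0, so N* = 0.137/0.00775 = 17.7.
Set dN/dt = 0 with N > 0: 0.961 - 0.0275P = 0, so P* = 0.961/0.0275 = 34.9.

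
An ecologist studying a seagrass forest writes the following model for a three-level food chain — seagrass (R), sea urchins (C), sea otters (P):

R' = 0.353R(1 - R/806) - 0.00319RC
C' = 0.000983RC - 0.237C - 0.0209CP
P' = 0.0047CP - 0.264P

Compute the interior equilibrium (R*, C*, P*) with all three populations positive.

From dP/dt = 0: 0.0047C* = 0.264, so C* = 56.2.
From dR/dt = 0: 0.353(1 - R*/806) = 0.00319·56.2, giving R* = 806·(1 - 0.508) = 397.
From dC/dt = 0: 0.000983·397 - 0.237 = 0.0209P*, so P* = 0.153/0.0209 = 7.33.

R* ≈ 397, C* ≈ 56.2, P* ≈ 7.33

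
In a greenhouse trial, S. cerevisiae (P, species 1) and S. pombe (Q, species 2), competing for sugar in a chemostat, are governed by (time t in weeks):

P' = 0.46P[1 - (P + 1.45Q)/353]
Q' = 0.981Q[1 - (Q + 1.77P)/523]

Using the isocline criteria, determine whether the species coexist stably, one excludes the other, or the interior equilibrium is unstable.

Compare the nullcline intercepts: K1/α12 = 353/1.45 = 243 < K2 = 523; K2/α21 = 523/1.77 = 295 < K1 = 353.
Since both are reversed, neither can invade when rare; the interior point is a saddle.

unstable coexistence (outcome depends on initial conditions)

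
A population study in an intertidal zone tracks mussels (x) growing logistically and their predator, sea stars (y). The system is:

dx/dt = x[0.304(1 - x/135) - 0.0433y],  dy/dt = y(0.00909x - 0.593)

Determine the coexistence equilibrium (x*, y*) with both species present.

From dy/dt = 0 with y > 0: 0.00909x* = 0.593, so x* = 65.2.
Substitute into dx/dt = 0: 0.304(1 - 65.2/135) = 0.0433y*.
The bracket is 0.517, giving y* = 0.157/0.0433 = 3.63.

x* ≈ 65.2, y* ≈ 3.63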